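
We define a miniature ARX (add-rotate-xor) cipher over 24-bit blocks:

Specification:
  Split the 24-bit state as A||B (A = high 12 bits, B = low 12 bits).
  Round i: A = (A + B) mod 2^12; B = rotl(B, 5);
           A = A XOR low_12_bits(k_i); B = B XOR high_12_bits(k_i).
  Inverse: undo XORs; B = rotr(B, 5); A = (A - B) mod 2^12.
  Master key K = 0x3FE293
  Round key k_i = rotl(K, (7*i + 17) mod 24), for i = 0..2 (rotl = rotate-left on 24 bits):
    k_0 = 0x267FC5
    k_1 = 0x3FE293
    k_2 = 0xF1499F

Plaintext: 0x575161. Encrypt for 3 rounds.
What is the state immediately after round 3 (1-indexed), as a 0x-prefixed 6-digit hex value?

s_0 = plaintext = 0x575161
s_1 = Round(s_0, k_0) = 0x913E45
s_2 = Round(s_1, k_1) = 0x5CBB42
s_3 = Round(s_2, k_2) = 0x892742

0x892742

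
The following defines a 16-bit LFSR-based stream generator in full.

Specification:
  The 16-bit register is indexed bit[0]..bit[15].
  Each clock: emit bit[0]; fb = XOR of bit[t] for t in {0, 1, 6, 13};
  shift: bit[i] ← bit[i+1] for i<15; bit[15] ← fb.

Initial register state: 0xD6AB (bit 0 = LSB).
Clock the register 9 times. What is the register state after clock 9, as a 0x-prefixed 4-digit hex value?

reg_0 = 0xD6AB
clock 1: out=1, reg = 0x6B55
clock 2: out=1, reg = 0xB5AA
clock 3: out=0, reg = 0x5AD5
clock 4: out=1, reg = 0x2D6A
clock 5: out=0, reg = 0x96B5
clock 6: out=1, reg = 0xCB5A
clock 7: out=0, reg = 0x65AD
clock 8: out=1, reg = 0x32D6
clock 9: out=0, reg = 0x996B

0x996B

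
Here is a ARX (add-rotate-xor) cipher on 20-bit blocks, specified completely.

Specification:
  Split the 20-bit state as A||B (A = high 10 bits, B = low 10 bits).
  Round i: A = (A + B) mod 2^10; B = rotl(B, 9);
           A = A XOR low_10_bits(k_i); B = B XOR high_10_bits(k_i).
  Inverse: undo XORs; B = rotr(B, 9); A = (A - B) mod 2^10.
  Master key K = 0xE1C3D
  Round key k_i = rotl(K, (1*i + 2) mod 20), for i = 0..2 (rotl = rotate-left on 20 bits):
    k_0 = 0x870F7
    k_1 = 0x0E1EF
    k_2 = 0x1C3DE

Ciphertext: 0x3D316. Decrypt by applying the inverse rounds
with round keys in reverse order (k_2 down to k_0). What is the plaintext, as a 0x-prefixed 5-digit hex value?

0xD07EF

s_0 = ciphertext = 0x3D316
s_1 = InvRound(s_0, k_2) = 0x176CD
s_2 = InvRound(s_1, k_1) = 0xF1DEB
s_3 = InvRound(s_2, k_0) = 0xD07EF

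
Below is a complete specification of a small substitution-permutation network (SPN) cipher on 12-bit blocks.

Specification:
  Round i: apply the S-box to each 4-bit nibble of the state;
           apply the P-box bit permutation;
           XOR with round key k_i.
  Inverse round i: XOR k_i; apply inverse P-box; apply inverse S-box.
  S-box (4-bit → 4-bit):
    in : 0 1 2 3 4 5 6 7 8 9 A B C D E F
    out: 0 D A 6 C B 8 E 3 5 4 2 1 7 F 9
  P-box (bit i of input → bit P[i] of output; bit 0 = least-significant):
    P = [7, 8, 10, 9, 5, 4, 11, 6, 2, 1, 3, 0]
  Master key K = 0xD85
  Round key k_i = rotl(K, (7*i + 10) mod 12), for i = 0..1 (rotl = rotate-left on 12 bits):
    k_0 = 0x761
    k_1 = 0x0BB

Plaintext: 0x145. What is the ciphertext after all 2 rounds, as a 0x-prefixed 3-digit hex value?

0x83F

s_0 = plaintext = 0x145
s_1 = Round(s_0, k_0) = 0xCAC
s_2 = Round(s_1, k_1) = 0x83F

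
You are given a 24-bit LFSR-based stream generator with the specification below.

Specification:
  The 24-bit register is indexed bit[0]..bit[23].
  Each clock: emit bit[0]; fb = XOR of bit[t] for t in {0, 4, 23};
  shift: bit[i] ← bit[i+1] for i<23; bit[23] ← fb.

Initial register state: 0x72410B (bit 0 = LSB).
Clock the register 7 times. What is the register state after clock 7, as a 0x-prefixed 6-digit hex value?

reg_0 = 0x72410B
clock 1: out=1, reg = 0xB92085
clock 2: out=1, reg = 0x5C9042
clock 3: out=0, reg = 0x2E4821
clock 4: out=1, reg = 0x972410
clock 5: out=0, reg = 0x4B9208
clock 6: out=0, reg = 0x25C904
clock 7: out=0, reg = 0x12E482

0x12E482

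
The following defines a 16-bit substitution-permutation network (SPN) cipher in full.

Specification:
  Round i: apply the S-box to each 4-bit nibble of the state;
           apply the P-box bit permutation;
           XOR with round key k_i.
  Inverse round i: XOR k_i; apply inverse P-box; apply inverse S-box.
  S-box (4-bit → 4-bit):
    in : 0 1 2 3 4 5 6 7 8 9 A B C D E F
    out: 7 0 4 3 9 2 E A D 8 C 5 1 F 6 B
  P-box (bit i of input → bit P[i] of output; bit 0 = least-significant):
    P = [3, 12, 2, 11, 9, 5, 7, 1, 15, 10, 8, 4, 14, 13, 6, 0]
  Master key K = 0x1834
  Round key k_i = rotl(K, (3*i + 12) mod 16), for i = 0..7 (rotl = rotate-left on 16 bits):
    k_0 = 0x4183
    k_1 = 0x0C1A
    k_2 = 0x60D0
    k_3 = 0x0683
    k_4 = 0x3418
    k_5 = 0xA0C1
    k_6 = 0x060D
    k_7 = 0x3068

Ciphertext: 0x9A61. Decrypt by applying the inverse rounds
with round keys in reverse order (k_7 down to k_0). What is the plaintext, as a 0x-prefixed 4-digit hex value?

s_0 = ciphertext = 0x9A61
s_1 = InvRound(s_0, k_7) = 0x7CC4
s_2 = InvRound(s_1, k_6) = 0xD1BF
s_3 = InvRound(s_2, k_5) = 0x0A70
s_4 = InvRound(s_3, k_4) = 0xE53F
s_5 = InvRound(s_4, k_3) = 0x380B
s_6 = InvRound(s_5, k_2) = 0x89AF
s_7 = InvRound(s_6, k_1) = 0x9DE2
s_8 = InvRound(s_7, k_0) = 0x8357

0x8357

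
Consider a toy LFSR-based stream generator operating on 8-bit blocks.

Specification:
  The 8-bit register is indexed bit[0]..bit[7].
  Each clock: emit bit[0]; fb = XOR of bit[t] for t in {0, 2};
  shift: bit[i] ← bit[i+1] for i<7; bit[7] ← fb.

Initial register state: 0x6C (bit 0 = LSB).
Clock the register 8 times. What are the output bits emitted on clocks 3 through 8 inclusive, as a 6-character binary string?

110110

reg_0 = 0x6C
clock 1: out=0, reg = 0xB6
clock 2: out=0, reg = 0xDB
clock 3: out=1, reg = 0xED
clock 4: out=1, reg = 0x76
clock 5: out=0, reg = 0xBB
clock 6: out=1, reg = 0xDD
clock 7: out=1, reg = 0x6E
clock 8: out=0, reg = 0xB7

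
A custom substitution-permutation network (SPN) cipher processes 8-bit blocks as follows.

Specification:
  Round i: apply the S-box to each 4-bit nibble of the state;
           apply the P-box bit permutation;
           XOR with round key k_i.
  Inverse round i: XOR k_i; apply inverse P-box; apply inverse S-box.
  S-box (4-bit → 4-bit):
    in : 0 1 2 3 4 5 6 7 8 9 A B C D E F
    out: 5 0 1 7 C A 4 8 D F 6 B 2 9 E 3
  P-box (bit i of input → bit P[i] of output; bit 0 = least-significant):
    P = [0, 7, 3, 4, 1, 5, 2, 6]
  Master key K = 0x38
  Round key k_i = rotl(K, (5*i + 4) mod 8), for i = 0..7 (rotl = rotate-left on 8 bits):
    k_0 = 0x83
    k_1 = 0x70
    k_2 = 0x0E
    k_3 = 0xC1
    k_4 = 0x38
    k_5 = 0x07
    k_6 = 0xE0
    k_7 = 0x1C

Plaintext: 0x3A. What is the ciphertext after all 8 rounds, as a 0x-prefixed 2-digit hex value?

s_0 = plaintext = 0x3A
s_1 = Round(s_0, k_0) = 0x2D
s_2 = Round(s_1, k_1) = 0x63
s_3 = Round(s_2, k_2) = 0x83
s_4 = Round(s_3, k_3) = 0x0E
s_5 = Round(s_4, k_4) = 0xA6
s_6 = Round(s_5, k_5) = 0x2B
s_7 = Round(s_6, k_6) = 0x73
s_8 = Round(s_7, k_7) = 0xD5

0xD5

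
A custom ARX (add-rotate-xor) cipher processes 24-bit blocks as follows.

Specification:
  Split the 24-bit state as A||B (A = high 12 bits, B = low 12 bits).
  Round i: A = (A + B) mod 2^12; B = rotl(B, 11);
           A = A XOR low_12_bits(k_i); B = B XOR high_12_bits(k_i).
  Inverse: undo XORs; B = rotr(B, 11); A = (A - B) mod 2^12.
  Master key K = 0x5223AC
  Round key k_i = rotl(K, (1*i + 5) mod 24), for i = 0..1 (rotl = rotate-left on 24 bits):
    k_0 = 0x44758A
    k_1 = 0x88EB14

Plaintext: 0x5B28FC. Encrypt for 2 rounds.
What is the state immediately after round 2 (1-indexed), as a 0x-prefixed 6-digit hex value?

s_0 = plaintext = 0x5B28FC
s_1 = Round(s_0, k_0) = 0xB24039
s_2 = Round(s_1, k_1) = 0x049092

0x049092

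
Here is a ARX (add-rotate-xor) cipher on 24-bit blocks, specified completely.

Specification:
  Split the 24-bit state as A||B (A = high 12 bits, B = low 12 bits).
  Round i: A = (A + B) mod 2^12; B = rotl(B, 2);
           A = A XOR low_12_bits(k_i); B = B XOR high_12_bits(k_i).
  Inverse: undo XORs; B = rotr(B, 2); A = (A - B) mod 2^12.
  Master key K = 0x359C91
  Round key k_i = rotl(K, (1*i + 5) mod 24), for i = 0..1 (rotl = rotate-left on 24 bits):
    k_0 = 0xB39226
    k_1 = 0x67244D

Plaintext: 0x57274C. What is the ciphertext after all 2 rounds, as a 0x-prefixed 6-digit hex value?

s_0 = plaintext = 0x57274C
s_1 = Round(s_0, k_0) = 0xE98608
s_2 = Round(s_1, k_1) = 0x0EDE53

0x0EDE53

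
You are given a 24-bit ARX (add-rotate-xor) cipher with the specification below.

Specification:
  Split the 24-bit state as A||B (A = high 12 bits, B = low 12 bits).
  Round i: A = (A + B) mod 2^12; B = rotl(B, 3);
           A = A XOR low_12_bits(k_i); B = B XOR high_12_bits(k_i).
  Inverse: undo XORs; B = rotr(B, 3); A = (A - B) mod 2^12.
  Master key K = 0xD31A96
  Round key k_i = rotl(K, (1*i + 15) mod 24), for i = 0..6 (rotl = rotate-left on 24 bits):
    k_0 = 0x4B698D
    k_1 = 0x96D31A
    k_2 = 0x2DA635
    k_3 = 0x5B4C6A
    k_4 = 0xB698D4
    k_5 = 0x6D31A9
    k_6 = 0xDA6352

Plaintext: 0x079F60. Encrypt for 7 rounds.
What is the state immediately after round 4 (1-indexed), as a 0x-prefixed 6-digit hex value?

s_0 = plaintext = 0x079F60
s_1 = Round(s_0, k_0) = 0x654FB1
s_2 = Round(s_1, k_1) = 0x51F4E2
s_3 = Round(s_2, k_2) = 0xC345C8
s_4 = Round(s_3, k_3) = 0xD96BF6
s_5 = Round(s_4, k_4) = 0x1584DC
s_6 = Round(s_5, k_5) = 0x79D031
s_7 = Round(s_6, k_6) = 0x49CC2E

0xD96BF6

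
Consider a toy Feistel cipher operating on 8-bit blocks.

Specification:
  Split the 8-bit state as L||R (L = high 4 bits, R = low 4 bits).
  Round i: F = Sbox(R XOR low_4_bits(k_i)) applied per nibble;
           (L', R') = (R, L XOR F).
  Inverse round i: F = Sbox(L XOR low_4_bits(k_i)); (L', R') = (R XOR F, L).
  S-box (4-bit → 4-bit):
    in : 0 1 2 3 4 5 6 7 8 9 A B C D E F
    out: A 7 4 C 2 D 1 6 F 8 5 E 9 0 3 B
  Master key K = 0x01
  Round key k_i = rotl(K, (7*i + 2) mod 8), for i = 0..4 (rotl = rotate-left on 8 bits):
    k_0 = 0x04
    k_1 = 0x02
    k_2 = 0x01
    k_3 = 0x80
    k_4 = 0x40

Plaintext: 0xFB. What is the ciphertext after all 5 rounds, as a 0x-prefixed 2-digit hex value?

0xF1

s_0 = plaintext = 0xFB
s_1 = Round(s_0, k_0) = 0xB4
s_2 = Round(s_1, k_1) = 0x4A
s_3 = Round(s_2, k_2) = 0xAA
s_4 = Round(s_3, k_3) = 0xAF
s_5 = Round(s_4, k_4) = 0xF1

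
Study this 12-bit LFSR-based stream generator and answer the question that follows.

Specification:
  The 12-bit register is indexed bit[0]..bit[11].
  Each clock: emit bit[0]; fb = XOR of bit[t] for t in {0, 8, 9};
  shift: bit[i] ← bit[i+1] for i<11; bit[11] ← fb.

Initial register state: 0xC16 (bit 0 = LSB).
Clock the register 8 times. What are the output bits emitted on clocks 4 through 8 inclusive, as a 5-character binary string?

01000

reg_0 = 0xC16
clock 1: out=0, reg = 0x60B
clock 2: out=1, reg = 0x305
clock 3: out=1, reg = 0x982
clock 4: out=0, reg = 0xCC1
clock 5: out=1, reg = 0xE60
clock 6: out=0, reg = 0xF30
clock 7: out=0, reg = 0x798
clock 8: out=0, reg = 0x3CC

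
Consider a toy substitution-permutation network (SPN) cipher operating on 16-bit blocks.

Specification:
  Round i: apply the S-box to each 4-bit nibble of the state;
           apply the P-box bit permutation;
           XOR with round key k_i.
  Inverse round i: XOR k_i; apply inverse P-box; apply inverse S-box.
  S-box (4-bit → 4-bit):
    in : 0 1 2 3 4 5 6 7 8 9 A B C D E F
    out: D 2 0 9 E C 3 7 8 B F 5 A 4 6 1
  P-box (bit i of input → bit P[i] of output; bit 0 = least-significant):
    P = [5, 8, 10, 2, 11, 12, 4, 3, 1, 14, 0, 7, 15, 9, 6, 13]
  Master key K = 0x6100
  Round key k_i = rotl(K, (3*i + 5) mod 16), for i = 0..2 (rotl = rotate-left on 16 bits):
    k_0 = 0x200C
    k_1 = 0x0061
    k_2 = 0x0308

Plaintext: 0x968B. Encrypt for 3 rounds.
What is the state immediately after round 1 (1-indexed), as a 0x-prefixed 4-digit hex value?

s_0 = plaintext = 0x968B
s_1 = Round(s_0, k_0) = 0xC626
s_2 = Round(s_1, k_1) = 0x6343
s_3 = Round(s_2, k_2) = 0x91B6

0xC626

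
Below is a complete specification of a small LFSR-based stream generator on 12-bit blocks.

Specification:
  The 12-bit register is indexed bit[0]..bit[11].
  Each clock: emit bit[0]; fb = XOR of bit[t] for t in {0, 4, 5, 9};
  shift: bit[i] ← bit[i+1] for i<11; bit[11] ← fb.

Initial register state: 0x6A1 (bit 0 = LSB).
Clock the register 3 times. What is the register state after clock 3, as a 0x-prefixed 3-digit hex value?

reg_0 = 0x6A1
clock 1: out=1, reg = 0xB50
clock 2: out=0, reg = 0x5A8
clock 3: out=0, reg = 0xAD4

0xAD4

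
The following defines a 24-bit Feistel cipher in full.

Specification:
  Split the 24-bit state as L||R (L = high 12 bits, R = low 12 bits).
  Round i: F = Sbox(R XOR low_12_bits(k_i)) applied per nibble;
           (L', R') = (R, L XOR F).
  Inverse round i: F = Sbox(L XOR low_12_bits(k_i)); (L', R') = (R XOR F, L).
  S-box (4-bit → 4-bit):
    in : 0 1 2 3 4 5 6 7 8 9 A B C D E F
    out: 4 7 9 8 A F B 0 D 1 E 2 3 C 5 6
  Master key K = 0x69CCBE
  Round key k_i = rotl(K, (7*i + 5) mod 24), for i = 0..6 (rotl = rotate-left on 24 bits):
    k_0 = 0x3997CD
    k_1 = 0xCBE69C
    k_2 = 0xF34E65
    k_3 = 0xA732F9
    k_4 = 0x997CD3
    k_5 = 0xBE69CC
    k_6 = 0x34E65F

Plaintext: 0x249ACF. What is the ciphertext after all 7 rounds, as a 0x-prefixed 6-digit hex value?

0x0DB4C2

s_0 = plaintext = 0x249ACF
s_1 = Round(s_0, k_0) = 0xACFE00
s_2 = Round(s_1, k_1) = 0xE007DC
s_3 = Round(s_2, k_2) = 0x7DCF21
s_4 = Round(s_3, k_3) = 0xF21B11
s_5 = Round(s_4, k_4) = 0xB11F18
s_6 = Round(s_5, k_5) = 0xF180DB
s_7 = Round(s_6, k_6) = 0x0DB4C2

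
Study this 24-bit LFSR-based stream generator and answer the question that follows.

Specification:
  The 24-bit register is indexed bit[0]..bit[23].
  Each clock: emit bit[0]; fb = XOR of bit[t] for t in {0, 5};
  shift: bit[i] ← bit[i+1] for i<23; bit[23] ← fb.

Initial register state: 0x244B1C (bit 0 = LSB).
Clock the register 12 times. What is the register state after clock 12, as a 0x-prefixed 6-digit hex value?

reg_0 = 0x244B1C
clock 1: out=0, reg = 0x12258E
clock 2: out=0, reg = 0x0912C7
clock 3: out=1, reg = 0x848963
clock 4: out=1, reg = 0x4244B1
clock 5: out=1, reg = 0x212258
clock 6: out=0, reg = 0x10912C
clock 7: out=0, reg = 0x884896
clock 8: out=0, reg = 0x44244B
clock 9: out=1, reg = 0xA21225
clock 10: out=1, reg = 0x510912
clock 11: out=0, reg = 0x288489
clock 12: out=1, reg = 0x944244

0x944244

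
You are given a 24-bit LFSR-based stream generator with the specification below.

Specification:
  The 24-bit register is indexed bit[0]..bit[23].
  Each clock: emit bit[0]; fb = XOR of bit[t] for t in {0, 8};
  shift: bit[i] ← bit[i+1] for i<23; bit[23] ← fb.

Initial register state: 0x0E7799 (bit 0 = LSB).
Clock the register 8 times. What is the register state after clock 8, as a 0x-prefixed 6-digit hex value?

0xEE0E77

reg_0 = 0x0E7799
clock 1: out=1, reg = 0x073BCC
clock 2: out=0, reg = 0x839DE6
clock 3: out=0, reg = 0xC1CEF3
clock 4: out=1, reg = 0xE0E779
clock 5: out=1, reg = 0x7073BC
clock 6: out=0, reg = 0xB839DE
clock 7: out=0, reg = 0xDC1CEF
clock 8: out=1, reg = 0xEE0E77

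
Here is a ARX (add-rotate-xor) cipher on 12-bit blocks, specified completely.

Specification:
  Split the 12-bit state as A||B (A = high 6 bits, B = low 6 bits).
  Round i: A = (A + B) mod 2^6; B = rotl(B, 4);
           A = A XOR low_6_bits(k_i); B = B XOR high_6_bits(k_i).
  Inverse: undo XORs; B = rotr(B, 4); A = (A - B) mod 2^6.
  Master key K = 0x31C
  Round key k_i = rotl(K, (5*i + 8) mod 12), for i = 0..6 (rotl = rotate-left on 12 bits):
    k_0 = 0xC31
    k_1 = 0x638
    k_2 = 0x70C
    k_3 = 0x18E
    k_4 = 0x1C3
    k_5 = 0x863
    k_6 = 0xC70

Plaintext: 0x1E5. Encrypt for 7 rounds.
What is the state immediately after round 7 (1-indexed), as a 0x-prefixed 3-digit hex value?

0x1BC

s_0 = plaintext = 0x1E5
s_1 = Round(s_0, k_0) = 0x769
s_2 = Round(s_1, k_1) = 0xF82
s_3 = Round(s_2, k_2) = 0x33C
s_4 = Round(s_3, k_3) = 0x189
s_5 = Round(s_4, k_4) = 0x315
s_6 = Round(s_5, k_5) = 0x0B4
s_7 = Round(s_6, k_6) = 0x1BC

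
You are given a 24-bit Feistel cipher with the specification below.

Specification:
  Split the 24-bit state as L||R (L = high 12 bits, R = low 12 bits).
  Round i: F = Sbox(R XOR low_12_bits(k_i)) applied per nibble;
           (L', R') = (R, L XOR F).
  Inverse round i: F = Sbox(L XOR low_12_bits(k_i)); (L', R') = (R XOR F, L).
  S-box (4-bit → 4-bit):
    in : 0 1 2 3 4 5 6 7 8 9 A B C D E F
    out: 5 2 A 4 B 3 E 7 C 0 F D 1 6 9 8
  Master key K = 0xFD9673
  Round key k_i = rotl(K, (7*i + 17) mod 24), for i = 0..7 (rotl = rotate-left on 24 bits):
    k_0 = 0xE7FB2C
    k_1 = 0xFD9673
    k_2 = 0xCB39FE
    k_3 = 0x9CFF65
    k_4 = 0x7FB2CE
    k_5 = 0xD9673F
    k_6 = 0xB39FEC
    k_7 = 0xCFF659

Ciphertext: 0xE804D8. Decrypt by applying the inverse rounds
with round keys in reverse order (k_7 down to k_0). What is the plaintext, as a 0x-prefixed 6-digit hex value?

s_0 = ciphertext = 0xE804D8
s_1 = InvRound(s_0, k_7) = 0x8B8E80
s_2 = InvRound(s_1, k_6) = 0x9BB8B8
s_3 = InvRound(s_2, k_5) = 0x1739BB
s_4 = InvRound(s_3, k_4) = 0xD6D173
s_5 = InvRound(s_4, k_3) = 0xB2FD6D
s_6 = InvRound(s_5, k_2) = 0x70FB2F
s_7 = InvRound(s_6, k_1) = 0x95E70F
s_8 = InvRound(s_7, k_0) = 0xD7595E

0xD7595E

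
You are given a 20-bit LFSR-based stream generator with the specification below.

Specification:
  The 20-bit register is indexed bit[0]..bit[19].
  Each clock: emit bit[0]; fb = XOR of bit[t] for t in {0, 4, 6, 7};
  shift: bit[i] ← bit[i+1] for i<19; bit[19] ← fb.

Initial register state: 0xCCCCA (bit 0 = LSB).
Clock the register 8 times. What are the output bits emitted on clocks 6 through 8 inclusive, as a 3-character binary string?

reg_0 = 0xCCCCA
clock 1: out=0, reg = 0x66665
clock 2: out=1, reg = 0x33332
clock 3: out=0, reg = 0x99999
clock 4: out=1, reg = 0xCCCCC
clock 5: out=0, reg = 0x66666
clock 6: out=0, reg = 0xB3333
clock 7: out=1, reg = 0x59999
clock 8: out=1, reg = 0xACCCC

011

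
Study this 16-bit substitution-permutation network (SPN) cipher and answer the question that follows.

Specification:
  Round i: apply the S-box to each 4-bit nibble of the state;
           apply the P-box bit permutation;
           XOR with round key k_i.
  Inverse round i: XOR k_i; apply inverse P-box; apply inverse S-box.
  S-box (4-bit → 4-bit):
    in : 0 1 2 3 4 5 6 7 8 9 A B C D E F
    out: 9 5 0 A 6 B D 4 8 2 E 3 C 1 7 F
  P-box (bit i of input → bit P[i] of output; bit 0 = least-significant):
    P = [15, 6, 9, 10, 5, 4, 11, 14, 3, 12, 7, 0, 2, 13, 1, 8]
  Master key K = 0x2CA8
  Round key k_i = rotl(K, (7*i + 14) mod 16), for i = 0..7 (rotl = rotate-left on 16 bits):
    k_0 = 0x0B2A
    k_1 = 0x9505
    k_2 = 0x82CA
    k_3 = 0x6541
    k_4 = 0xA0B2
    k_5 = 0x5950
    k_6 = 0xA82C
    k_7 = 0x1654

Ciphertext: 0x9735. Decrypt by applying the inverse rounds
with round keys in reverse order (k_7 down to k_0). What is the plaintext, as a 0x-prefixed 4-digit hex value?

s_0 = ciphertext = 0x9735
s_1 = InvRound(s_0, k_7) = 0x88DB
s_2 = InvRound(s_1, k_6) = 0xECB9
s_3 = InvRound(s_2, k_5) = 0x3FD5
s_4 = InvRound(s_3, k_4) = 0x631F
s_5 = InvRound(s_4, k_3) = 0x1D9A
s_6 = InvRound(s_5, k_2) = 0x894F
s_7 = InvRound(s_6, k_1) = 0x7B73
s_8 = InvRound(s_7, k_0) = 0x9539

0x9539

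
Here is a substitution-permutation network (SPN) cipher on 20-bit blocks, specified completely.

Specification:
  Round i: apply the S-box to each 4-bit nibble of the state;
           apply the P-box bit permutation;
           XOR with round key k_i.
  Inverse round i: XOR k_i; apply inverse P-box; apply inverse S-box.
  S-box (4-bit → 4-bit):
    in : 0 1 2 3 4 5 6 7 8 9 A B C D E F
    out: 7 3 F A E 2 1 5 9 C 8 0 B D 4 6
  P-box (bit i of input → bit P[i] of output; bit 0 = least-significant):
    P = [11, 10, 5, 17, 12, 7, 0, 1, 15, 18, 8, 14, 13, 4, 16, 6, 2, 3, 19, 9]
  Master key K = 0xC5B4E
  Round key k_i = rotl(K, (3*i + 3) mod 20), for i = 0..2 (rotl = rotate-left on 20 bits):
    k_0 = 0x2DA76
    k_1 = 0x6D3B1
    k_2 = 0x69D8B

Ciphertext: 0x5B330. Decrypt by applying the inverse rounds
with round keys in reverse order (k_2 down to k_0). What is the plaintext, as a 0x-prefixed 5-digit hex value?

0x94675

s_0 = ciphertext = 0x5B330
s_1 = InvRound(s_0, k_2) = 0x30B42
s_2 = InvRound(s_1, k_1) = 0xB4C27
s_3 = InvRound(s_2, k_0) = 0x94675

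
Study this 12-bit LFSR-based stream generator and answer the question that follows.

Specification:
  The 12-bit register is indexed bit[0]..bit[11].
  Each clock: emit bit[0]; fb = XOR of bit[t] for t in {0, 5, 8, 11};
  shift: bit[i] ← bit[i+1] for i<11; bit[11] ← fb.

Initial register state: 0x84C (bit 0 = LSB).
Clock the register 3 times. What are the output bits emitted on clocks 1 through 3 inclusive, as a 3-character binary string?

001

reg_0 = 0x84C
clock 1: out=0, reg = 0xC26
clock 2: out=0, reg = 0x613
clock 3: out=1, reg = 0xB09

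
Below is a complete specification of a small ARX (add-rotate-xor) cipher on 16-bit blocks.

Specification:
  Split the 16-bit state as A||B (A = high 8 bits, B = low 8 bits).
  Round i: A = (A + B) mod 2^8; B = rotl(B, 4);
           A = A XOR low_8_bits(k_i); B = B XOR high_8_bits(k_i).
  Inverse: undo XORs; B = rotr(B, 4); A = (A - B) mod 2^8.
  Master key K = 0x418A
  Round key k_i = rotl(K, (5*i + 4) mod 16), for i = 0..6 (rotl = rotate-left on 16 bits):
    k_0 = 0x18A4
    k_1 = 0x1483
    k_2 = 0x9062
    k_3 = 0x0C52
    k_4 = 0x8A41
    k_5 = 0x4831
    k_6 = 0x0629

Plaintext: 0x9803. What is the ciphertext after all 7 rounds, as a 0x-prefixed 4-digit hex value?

0xC731

s_0 = plaintext = 0x9803
s_1 = Round(s_0, k_0) = 0x3F28
s_2 = Round(s_1, k_1) = 0xE496
s_3 = Round(s_2, k_2) = 0x18F9
s_4 = Round(s_3, k_3) = 0x4393
s_5 = Round(s_4, k_4) = 0x97B3
s_6 = Round(s_5, k_5) = 0x7B73
s_7 = Round(s_6, k_6) = 0xC731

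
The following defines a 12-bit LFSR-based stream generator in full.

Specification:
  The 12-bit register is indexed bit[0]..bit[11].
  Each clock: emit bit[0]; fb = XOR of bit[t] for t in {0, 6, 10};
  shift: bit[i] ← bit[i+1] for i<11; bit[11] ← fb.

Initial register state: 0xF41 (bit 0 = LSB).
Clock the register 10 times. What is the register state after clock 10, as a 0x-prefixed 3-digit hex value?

0x9CF

reg_0 = 0xF41
clock 1: out=1, reg = 0xFA0
clock 2: out=0, reg = 0xFD0
clock 3: out=0, reg = 0x7E8
clock 4: out=0, reg = 0x3F4
clock 5: out=0, reg = 0x9FA
clock 6: out=0, reg = 0xCFD
clock 7: out=1, reg = 0xE7E
clock 8: out=0, reg = 0x73F
clock 9: out=1, reg = 0x39F
clock 10: out=1, reg = 0x9CF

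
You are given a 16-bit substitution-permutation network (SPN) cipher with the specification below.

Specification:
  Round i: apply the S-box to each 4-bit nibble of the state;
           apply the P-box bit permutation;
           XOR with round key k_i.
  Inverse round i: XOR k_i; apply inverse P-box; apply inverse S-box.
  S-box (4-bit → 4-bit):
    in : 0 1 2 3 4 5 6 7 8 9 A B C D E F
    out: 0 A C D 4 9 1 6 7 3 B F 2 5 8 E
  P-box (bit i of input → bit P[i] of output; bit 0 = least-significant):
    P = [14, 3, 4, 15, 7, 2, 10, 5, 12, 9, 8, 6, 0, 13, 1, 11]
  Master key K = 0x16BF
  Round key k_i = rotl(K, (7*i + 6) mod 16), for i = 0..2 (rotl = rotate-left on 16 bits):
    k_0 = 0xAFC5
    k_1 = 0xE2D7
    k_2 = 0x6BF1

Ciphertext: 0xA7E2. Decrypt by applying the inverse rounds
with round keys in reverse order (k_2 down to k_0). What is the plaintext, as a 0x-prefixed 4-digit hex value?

s_0 = ciphertext = 0xA7E2
s_1 = InvRound(s_0, k_2) = 0x3043
s_2 = InvRound(s_1, k_1) = 0x0993
s_3 = InvRound(s_2, k_0) = 0x7172

0x7172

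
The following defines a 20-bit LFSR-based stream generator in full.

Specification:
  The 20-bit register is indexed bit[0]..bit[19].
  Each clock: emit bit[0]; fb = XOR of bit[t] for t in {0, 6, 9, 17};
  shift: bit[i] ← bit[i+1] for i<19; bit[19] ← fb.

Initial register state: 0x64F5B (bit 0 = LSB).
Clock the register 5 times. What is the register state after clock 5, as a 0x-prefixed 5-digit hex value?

reg_0 = 0x64F5B
clock 1: out=1, reg = 0x327AD
clock 2: out=1, reg = 0x993D6
clock 3: out=0, reg = 0x4C9EB
clock 4: out=1, reg = 0x264F5
clock 5: out=1, reg = 0x9327A

0x9327A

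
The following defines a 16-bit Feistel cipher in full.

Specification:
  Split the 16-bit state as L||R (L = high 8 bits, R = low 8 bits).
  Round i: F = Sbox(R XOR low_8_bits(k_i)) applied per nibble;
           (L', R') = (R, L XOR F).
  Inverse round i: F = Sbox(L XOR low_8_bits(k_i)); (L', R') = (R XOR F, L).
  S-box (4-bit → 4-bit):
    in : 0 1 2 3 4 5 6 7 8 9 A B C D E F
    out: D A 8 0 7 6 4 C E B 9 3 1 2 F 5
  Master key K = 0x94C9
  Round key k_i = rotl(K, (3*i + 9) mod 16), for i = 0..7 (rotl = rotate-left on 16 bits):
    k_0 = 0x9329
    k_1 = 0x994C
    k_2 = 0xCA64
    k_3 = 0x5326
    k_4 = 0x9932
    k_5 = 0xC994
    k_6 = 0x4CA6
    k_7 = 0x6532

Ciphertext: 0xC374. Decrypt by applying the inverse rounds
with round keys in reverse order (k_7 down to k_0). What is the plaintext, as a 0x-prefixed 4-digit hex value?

s_0 = ciphertext = 0xC374
s_1 = InvRound(s_0, k_7) = 0x2EC3
s_2 = InvRound(s_1, k_6) = 0x2D2E
s_3 = InvRound(s_2, k_5) = 0x152D
s_4 = InvRound(s_3, k_4) = 0xA115
s_5 = InvRound(s_4, k_3) = 0xF9A1
s_6 = InvRound(s_5, k_2) = 0x13F9
s_7 = InvRound(s_6, k_1) = 0x9C13
s_8 = InvRound(s_7, k_0) = 0x259C

0x259C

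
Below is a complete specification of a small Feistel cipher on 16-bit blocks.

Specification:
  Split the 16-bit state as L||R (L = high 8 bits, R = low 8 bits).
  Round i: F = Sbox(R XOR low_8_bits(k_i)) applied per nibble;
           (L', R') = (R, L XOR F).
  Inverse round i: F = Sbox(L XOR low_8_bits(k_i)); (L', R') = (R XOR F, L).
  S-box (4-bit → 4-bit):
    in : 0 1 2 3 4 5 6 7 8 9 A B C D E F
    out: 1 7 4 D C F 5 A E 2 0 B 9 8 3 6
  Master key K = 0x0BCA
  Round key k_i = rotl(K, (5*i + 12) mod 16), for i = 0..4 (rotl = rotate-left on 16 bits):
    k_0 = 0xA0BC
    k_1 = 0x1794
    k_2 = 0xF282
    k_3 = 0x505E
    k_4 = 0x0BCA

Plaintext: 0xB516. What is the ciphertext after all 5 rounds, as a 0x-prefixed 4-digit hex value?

s_0 = plaintext = 0xB516
s_1 = Round(s_0, k_0) = 0x16B5
s_2 = Round(s_1, k_1) = 0xB551
s_3 = Round(s_2, k_2) = 0x5138
s_4 = Round(s_3, k_3) = 0x3804
s_5 = Round(s_4, k_4) = 0x04AB

0x04AB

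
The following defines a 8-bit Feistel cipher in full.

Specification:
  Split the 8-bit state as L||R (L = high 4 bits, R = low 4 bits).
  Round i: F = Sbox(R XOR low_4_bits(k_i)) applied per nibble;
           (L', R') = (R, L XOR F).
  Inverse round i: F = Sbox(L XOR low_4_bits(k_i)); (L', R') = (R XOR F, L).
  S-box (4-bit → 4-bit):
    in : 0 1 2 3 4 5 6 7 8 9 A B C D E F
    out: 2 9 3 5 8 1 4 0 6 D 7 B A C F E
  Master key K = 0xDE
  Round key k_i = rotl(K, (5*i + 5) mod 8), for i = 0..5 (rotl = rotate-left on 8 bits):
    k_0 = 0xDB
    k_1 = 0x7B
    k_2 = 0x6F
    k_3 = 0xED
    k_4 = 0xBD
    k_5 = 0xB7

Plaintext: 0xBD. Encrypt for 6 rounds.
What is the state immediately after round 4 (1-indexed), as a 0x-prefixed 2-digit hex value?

0x84

s_0 = plaintext = 0xBD
s_1 = Round(s_0, k_0) = 0xDF
s_2 = Round(s_1, k_1) = 0xF5
s_3 = Round(s_2, k_2) = 0x58
s_4 = Round(s_3, k_3) = 0x84
s_5 = Round(s_4, k_4) = 0x45
s_6 = Round(s_5, k_5) = 0x57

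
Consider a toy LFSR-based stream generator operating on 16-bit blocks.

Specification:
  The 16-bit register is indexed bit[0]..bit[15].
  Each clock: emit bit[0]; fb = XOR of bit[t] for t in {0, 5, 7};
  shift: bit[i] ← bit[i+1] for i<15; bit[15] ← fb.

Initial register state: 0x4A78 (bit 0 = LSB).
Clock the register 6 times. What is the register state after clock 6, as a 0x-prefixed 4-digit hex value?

reg_0 = 0x4A78
clock 1: out=0, reg = 0xA53C
clock 2: out=0, reg = 0xD29E
clock 3: out=0, reg = 0xE94F
clock 4: out=1, reg = 0xF4A7
clock 5: out=1, reg = 0xFA53
clock 6: out=1, reg = 0xFD29

0xFD29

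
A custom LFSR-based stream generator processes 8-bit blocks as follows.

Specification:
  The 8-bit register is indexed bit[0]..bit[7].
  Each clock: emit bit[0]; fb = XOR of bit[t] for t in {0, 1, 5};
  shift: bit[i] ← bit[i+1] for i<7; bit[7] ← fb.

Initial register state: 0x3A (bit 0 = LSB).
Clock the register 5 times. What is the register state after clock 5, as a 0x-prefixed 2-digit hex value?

reg_0 = 0x3A
clock 1: out=0, reg = 0x1D
clock 2: out=1, reg = 0x8E
clock 3: out=0, reg = 0xC7
clock 4: out=1, reg = 0x63
clock 5: out=1, reg = 0xB1

0xB1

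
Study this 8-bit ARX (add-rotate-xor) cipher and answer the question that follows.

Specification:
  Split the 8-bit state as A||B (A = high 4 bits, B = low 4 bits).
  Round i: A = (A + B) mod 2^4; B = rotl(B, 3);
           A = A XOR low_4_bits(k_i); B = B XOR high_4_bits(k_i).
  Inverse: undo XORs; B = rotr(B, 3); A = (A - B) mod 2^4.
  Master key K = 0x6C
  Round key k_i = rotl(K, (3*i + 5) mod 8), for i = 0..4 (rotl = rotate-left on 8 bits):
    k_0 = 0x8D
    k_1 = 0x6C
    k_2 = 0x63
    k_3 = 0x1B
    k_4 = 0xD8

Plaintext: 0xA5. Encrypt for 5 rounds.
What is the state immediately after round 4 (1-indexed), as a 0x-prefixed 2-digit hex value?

s_0 = plaintext = 0xA5
s_1 = Round(s_0, k_0) = 0x22
s_2 = Round(s_1, k_1) = 0x87
s_3 = Round(s_2, k_2) = 0xCD
s_4 = Round(s_3, k_3) = 0x2F
s_5 = Round(s_4, k_4) = 0x92

0x2F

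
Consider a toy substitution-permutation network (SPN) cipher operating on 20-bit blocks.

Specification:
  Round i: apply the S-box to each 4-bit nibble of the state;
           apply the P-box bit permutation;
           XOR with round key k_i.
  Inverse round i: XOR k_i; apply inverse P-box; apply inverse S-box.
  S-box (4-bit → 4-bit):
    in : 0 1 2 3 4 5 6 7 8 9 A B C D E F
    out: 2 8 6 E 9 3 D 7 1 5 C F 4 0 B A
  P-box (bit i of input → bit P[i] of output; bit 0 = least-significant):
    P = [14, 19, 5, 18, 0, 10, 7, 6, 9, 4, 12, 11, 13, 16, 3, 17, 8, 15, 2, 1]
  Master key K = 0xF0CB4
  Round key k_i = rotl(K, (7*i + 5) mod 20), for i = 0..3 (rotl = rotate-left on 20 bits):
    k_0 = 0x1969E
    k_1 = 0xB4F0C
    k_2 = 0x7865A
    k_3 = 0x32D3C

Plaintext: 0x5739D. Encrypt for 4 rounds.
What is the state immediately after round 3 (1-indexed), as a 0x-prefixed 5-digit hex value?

s_0 = plaintext = 0x5739D
s_1 = Round(s_0, k_0) = 0x02F07
s_2 = Round(s_1, k_1) = 0x28334
s_3 = Round(s_2, k_2) = 0x37A8E
s_4 = Round(s_3, k_3) = 0xED533

0x37A8E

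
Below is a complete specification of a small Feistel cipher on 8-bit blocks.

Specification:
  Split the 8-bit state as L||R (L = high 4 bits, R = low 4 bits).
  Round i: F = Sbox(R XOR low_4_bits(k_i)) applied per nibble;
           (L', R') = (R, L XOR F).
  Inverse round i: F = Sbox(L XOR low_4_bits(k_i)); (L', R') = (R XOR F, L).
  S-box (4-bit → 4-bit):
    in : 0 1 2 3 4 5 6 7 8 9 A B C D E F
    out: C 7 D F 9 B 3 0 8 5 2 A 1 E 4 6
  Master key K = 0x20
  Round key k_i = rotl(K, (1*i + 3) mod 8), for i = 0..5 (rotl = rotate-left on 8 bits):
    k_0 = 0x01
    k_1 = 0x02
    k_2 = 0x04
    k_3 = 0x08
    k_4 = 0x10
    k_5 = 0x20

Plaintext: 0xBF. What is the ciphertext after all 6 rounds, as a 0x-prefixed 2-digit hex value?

s_0 = plaintext = 0xBF
s_1 = Round(s_0, k_0) = 0xFF
s_2 = Round(s_1, k_1) = 0xF1
s_3 = Round(s_2, k_2) = 0x14
s_4 = Round(s_3, k_3) = 0x40
s_5 = Round(s_4, k_4) = 0x08
s_6 = Round(s_5, k_5) = 0x88

0x88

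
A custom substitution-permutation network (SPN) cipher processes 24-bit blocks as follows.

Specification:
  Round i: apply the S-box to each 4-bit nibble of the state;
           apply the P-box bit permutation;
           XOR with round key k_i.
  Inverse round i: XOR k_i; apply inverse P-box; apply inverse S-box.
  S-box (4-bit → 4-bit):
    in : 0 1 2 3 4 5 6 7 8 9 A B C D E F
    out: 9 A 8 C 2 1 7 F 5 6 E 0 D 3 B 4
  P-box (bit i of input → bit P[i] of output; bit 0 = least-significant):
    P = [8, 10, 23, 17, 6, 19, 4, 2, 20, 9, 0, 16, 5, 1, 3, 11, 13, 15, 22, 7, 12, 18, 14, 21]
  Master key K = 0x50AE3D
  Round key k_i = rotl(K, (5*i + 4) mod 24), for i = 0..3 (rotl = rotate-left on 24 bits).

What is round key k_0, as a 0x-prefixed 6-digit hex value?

K = 0x50AE3D
k_0 = rotl(K, (5*0+4) mod 24) = rotl(K, 4) = 0x0AE3D5

0x0AE3D5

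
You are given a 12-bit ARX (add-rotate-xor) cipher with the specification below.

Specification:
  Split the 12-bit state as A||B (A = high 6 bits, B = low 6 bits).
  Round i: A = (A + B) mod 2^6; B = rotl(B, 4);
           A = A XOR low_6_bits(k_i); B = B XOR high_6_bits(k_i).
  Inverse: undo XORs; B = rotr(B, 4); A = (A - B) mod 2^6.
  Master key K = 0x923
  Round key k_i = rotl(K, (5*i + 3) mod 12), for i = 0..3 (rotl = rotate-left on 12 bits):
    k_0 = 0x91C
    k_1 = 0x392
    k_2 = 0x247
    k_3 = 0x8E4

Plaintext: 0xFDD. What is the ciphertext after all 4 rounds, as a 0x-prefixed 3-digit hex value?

s_0 = plaintext = 0xFDD
s_1 = Round(s_0, k_0) = 0x033
s_2 = Round(s_1, k_1) = 0x872
s_3 = Round(s_2, k_2) = 0x525
s_4 = Round(s_3, k_3) = 0x77A

0x77A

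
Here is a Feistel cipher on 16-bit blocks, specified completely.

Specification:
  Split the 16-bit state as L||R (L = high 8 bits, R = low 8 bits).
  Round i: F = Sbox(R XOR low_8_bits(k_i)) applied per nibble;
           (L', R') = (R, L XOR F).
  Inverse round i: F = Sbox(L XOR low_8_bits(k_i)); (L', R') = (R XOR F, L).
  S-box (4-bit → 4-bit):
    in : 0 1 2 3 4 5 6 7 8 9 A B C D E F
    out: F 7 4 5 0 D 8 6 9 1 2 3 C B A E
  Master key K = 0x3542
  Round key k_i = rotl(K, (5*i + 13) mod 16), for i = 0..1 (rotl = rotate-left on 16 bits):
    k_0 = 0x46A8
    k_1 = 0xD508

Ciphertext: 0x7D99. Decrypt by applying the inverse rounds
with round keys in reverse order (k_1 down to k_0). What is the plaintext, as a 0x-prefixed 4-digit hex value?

s_0 = ciphertext = 0x7D99
s_1 = InvRound(s_0, k_1) = 0xF47D
s_2 = InvRound(s_1, k_0) = 0xA1F4

0xA1F4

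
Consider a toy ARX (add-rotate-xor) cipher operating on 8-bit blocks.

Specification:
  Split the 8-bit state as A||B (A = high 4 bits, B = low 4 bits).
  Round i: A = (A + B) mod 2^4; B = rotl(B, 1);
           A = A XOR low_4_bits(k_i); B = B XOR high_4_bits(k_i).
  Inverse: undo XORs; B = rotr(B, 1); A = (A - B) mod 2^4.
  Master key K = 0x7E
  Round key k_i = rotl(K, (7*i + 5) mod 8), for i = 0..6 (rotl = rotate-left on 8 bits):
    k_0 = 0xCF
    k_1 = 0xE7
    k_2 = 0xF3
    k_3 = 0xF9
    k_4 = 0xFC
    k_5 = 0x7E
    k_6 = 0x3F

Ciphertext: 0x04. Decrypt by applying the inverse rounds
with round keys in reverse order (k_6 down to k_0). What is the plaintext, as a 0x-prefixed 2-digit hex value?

0x11

s_0 = ciphertext = 0x04
s_1 = InvRound(s_0, k_6) = 0x4B
s_2 = InvRound(s_1, k_5) = 0x46
s_3 = InvRound(s_2, k_4) = 0xCC
s_4 = InvRound(s_3, k_3) = 0xC9
s_5 = InvRound(s_4, k_2) = 0xC3
s_6 = InvRound(s_5, k_1) = 0xDE
s_7 = InvRound(s_6, k_0) = 0x11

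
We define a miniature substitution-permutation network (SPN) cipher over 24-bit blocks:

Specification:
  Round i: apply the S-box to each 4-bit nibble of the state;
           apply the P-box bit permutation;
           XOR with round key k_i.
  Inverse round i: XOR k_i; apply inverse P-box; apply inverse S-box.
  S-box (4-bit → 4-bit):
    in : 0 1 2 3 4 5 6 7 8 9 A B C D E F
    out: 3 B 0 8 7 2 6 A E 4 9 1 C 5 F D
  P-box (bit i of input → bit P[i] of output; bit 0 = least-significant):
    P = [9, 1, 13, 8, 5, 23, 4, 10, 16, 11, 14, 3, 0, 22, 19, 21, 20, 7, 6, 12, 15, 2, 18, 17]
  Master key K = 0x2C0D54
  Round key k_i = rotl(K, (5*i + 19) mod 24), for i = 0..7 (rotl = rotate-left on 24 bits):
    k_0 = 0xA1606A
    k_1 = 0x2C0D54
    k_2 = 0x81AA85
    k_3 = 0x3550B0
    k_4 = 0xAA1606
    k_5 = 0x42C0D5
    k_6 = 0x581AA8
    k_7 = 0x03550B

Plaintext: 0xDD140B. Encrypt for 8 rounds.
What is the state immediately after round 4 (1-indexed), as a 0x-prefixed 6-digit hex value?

s_0 = plaintext = 0xDD140B
s_1 = Round(s_0, k_0) = 0x54AA0B
s_2 = Round(s_1, k_1) = 0x9D0FB9
s_3 = Round(s_2, k_2) = 0xD4CAEC
s_4 = Round(s_3, k_3) = 0x88F548
s_5 = Round(s_4, k_4) = 0x042FF1
s_6 = Round(s_5, k_5) = 0x53072B
s_7 = Round(s_6, k_6) = 0x1800A5
s_8 = Round(s_7, k_7) = 0x40C9EC

0x88F548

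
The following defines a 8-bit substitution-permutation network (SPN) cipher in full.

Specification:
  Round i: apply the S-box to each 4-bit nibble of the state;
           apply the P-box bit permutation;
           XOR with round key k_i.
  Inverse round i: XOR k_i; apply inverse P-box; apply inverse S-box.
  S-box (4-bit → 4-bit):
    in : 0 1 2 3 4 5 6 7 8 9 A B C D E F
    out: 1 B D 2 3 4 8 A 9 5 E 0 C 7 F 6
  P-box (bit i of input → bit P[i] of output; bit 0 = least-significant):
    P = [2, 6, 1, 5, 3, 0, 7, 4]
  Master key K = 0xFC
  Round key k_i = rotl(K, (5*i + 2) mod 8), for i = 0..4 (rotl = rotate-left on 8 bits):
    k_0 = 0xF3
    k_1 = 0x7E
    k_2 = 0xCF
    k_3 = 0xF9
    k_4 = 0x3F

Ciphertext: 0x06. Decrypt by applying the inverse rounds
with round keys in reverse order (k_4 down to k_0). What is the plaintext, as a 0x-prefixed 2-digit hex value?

s_0 = ciphertext = 0x06
s_1 = InvRound(s_0, k_4) = 0x16
s_2 = InvRound(s_1, k_3) = 0xDE
s_3 = InvRound(s_2, k_2) = 0x7B
s_4 = InvRound(s_3, k_1) = 0x30
s_5 = InvRound(s_4, k_0) = 0xFF

0xFF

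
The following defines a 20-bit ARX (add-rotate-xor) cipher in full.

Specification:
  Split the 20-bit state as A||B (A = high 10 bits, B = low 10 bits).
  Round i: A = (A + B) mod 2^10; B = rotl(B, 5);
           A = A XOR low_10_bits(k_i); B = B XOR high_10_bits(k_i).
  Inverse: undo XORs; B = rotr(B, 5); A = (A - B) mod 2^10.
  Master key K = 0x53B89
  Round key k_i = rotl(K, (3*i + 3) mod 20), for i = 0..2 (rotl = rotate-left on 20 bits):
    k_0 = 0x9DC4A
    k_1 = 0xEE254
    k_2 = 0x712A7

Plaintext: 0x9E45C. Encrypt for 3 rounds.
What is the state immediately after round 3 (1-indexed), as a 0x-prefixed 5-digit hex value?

0x5C32C

s_0 = plaintext = 0x9E45C
s_1 = Round(s_0, k_0) = 0xA7DF5
s_2 = Round(s_1, k_1) = 0xB0117
s_3 = Round(s_2, k_2) = 0x5C32C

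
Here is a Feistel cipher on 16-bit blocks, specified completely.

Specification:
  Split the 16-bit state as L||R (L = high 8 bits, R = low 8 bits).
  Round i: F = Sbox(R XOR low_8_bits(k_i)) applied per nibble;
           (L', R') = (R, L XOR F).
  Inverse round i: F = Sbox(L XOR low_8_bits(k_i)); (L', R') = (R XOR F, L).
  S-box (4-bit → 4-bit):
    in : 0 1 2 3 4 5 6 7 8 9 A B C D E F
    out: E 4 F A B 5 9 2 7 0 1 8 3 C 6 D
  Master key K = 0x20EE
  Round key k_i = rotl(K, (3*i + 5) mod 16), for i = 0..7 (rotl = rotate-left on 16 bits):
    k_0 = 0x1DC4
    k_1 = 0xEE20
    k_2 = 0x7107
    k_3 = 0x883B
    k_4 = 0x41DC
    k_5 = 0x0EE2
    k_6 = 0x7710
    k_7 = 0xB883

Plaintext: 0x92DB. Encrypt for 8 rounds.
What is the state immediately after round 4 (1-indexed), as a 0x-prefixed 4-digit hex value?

s_0 = plaintext = 0x92DB
s_1 = Round(s_0, k_0) = 0xDBDF
s_2 = Round(s_1, k_1) = 0xDF06
s_3 = Round(s_2, k_2) = 0x063B
s_4 = Round(s_3, k_3) = 0x3BE8
s_5 = Round(s_4, k_4) = 0xE890
s_6 = Round(s_5, k_5) = 0x90C7
s_7 = Round(s_6, k_6) = 0xC752
s_8 = Round(s_7, k_7) = 0x5203

0x3BE8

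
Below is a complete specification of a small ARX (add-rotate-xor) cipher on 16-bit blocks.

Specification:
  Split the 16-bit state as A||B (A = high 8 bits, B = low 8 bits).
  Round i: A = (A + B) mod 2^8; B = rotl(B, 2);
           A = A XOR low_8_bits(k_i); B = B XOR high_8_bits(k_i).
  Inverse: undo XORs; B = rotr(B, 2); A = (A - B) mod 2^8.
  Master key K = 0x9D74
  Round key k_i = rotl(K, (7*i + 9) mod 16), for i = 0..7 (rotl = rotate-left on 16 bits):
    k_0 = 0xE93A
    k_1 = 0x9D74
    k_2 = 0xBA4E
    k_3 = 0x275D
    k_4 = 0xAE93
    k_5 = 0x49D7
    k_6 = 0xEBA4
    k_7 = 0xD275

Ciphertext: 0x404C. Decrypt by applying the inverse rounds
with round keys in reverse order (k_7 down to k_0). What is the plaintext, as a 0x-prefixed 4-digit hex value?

s_0 = ciphertext = 0x404C
s_1 = InvRound(s_0, k_7) = 0x8EA7
s_2 = InvRound(s_1, k_6) = 0x1713
s_3 = InvRound(s_2, k_5) = 0x2A96
s_4 = InvRound(s_3, k_4) = 0xAB0E
s_5 = InvRound(s_4, k_3) = 0xAC4A
s_6 = InvRound(s_5, k_2) = 0xA63C
s_7 = InvRound(s_6, k_1) = 0x6A68
s_8 = InvRound(s_7, k_0) = 0xF060

0xF060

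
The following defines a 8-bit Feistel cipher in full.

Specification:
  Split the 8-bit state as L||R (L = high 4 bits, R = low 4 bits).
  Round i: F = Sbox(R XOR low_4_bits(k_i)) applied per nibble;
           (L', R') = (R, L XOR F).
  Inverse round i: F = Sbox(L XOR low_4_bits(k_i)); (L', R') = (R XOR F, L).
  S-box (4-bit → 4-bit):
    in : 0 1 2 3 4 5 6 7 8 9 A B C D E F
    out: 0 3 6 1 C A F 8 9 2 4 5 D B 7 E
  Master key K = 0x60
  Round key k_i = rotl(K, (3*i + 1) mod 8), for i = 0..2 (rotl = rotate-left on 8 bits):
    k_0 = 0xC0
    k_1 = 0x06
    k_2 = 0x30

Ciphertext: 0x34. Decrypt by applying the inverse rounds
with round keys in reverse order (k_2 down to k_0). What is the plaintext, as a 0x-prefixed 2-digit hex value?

0x32

s_0 = ciphertext = 0x34
s_1 = InvRound(s_0, k_2) = 0x53
s_2 = InvRound(s_1, k_1) = 0x25
s_3 = InvRound(s_2, k_0) = 0x32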